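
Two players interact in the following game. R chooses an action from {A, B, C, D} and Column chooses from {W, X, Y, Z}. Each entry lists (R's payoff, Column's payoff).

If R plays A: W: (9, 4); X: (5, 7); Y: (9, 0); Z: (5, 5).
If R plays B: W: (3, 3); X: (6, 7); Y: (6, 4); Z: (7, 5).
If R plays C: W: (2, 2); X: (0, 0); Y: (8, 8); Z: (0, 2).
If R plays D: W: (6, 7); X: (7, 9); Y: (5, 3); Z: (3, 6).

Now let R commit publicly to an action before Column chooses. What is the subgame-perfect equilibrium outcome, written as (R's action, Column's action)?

Solve by backward induction (R leads).
- A → Column plays X (best of 4, 7, 0, 5); R gets 5.
- B → Column plays X (best of 3, 7, 4, 5); R gets 6.
- C → Column plays Y (best of 2, 0, 8, 2); R gets 8.
- D → Column plays X (best of 7, 9, 3, 6); R gets 7.
Among 5, 6, 8, 7, the best is 8 at C. Subgame-perfect outcome: (C, Y) with payoffs (8, 8).

(C, Y)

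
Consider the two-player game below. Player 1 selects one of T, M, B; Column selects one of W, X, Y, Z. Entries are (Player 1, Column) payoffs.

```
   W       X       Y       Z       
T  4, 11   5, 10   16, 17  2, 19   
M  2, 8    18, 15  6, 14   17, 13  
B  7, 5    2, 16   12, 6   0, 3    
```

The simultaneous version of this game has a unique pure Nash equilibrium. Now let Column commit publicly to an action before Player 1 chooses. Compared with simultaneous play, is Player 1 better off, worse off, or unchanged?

Work backward from Player 1's decision.
- W → Player 1 plays B (best of 4, 2, 7); Column gets 5.
- X → Player 1 plays M (best of 5, 18, 2); Column gets 15.
- Y → Player 1 plays T (best of 16, 6, 12); Column gets 17.
- Z → Player 1 plays M (best of 2, 17, 0); Column gets 13.
Among 5, 15, 17, 13, the best is 17 at Y. Subgame-perfect outcome: (T, Y) with payoffs (16, 17).
Now find the simultaneous Nash equilibrium.
Player 1's best replies: W→B; X→M; Y→T; Z→M.
Column's best replies: T→Z; M→X; B→X.
Only (M, X) has each player best-responding; Nash payoffs (18, 15).
Player 1 earns 16 sequentially versus 18 at the Nash outcome: worse off.

worse off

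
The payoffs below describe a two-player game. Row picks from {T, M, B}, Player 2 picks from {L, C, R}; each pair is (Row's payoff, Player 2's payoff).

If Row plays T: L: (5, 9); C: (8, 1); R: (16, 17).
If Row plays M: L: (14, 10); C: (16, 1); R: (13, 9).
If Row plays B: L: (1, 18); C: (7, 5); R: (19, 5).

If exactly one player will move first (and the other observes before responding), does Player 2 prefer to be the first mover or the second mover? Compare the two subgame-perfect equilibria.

second

If Row leads: Player 2's best replies are T→R, M→L, B→L; Row's induced payoffs 16, 14, 1; outcome (T, R), payoffs (16, 17).
If Player 2 leads: Row's best replies are L→M, C→M, R→B; Player 2's induced payoffs 10, 1, 5; outcome (M, L), payoffs (14, 10).
Player 2 gets 10 moving first and 17 moving second, so Player 2 prefers to move second.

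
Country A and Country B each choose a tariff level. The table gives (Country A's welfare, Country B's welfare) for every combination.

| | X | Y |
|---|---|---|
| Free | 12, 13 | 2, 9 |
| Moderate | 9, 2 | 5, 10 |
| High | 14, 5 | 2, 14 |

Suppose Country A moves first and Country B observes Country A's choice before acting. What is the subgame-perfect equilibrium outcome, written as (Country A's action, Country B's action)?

(Free, X)

Solve by backward induction (Country A leads).
- Free: BR = X, leader payoff 12.
- Moderate: BR = Y, leader payoff 5.
- High: BR = Y, leader payoff 2.
Among 12, 5, 2, the best is 12 at Free. Subgame-perfect outcome: (Free, X) with payoffs (12, 13).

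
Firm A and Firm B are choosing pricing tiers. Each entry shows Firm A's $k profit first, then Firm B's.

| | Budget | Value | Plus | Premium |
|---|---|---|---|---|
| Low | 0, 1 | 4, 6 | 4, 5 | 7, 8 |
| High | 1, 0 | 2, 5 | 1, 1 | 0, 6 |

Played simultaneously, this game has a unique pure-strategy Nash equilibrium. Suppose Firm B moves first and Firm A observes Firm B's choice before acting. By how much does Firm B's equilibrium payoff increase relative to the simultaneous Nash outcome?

Firm A best-responds to each possible Firm B move:
- Budget: Firm A compares 0, 1 and picks High; Firm B would get 0.
- Value: Firm A compares 4, 2 and picks Low; Firm B would get 6.
- Plus: Firm A compares 4, 1 and picks Low; Firm B would get 5.
- Premium: Firm A compares 7, 0 and picks Low; Firm B would get 8.
Firm B's induced payoffs are 0, 6, 5, 8, so Firm B commits to Premium. Subgame-perfect outcome: (Low, Premium) with payoffs (7, 8).
Under simultaneous play:
Firm A's best replies: Budget→High; Value→Low; Plus→Low; Premium→Low.
Firm B's best replies: Low→Premium; High→Premium.
The unique mutual best reply is (Low, Premium), giving (7, 8).
Firm B's commitment gain: 8 − 8 = 0.

0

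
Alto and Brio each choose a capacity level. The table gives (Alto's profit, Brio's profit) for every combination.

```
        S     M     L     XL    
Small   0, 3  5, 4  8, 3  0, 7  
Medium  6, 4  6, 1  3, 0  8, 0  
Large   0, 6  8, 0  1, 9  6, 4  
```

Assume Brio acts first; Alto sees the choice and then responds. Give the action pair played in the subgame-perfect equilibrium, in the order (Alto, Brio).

Alto best-responds to each possible Brio move:
- S: BR = Medium, leader payoff 4.
- M: BR = Large, leader payoff 0.
- L: BR = Small, leader payoff 3.
- XL: BR = Medium, leader payoff 0.
Maximizing over 4, 0, 3, 0, Brio chooses S. Subgame-perfect outcome: (Medium, S) with payoffs (6, 4).

(Medium, S)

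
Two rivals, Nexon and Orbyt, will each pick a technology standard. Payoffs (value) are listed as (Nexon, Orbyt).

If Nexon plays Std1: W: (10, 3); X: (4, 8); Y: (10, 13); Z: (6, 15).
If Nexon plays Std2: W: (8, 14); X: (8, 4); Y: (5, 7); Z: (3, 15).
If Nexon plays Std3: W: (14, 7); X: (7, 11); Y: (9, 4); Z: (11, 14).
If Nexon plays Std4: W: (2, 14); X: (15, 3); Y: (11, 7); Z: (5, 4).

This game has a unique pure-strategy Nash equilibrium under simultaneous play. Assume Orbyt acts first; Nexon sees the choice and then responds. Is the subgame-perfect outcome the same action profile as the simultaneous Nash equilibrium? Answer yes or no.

yes

Solve by backward induction (Orbyt leads).
- W → Nexon plays Std3 (best of 10, 8, 14, 2); Orbyt gets 7.
- X → Nexon plays Std4 (best of 4, 8, 7, 15); Orbyt gets 3.
- Y → Nexon plays Std4 (best of 10, 5, 9, 11); Orbyt gets 7.
- Z → Nexon plays Std3 (best of 6, 3, 11, 5); Orbyt gets 14.
Orbyt's induced payoffs are 7, 3, 7, 14, so Orbyt commits to Z. Subgame-perfect outcome: (Std3, Z) with payoffs (11, 14).
For the simultaneous game, intersect best replies.
Nexon's best replies: W→Std3; X→Std4; Y→Std4; Z→Std3.
Orbyt's best replies: Std1→Z; Std2→Z; Std3→Z; Std4→W.
Only (Std3, Z) has each player best-responding; Nash payoffs (11, 14).
Sequential outcome (Std3, Z) coincides with the Nash profile (Std3, Z).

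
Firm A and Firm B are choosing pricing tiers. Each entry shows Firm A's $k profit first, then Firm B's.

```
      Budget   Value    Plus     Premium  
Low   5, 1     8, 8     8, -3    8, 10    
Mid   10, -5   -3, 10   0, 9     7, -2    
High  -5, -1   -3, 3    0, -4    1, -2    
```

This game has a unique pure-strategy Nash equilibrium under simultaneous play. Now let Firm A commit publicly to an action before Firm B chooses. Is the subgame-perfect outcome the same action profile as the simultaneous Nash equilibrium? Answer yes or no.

Firm B best-responds to each possible Firm A move:
- Low: Firm B compares 1, 8, -3, 10 and picks Premium; Firm A would get 8.
- Mid: Firm B compares -5, 10, 9, -2 and picks Value; Firm A would get -3.
- High: Firm B compares -1, 3, -4, -2 and picks Value; Firm A would get -3.
Maximizing over 8, -3, -3, Firm A chooses Low. Subgame-perfect outcome: (Low, Premium) with payoffs (8, 10).
For the simultaneous game, intersect best replies.
Firm A's best replies: Budget→Mid; Value→Low; Plus→Low; Premium→Low.
Firm B's best replies: Low→Premium; Mid→Value; High→Value.
The unique mutual best reply is (Low, Premium), giving (8, 10).
Sequential outcome (Low, Premium) coincides with the Nash profile (Low, Premium).

yes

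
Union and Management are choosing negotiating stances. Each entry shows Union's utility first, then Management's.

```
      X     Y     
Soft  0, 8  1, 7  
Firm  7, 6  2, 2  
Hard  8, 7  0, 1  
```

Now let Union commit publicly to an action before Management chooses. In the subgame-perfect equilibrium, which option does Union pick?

Hard

Work backward from Management's decision.
- Soft: BR = X, leader payoff 0.
- Firm: BR = X, leader payoff 7.
- Hard: BR = X, leader payoff 8.
Union's induced payoffs are 0, 7, 8, so Union commits to Hard. Subgame-perfect outcome: (Hard, X) with payoffs (8, 7).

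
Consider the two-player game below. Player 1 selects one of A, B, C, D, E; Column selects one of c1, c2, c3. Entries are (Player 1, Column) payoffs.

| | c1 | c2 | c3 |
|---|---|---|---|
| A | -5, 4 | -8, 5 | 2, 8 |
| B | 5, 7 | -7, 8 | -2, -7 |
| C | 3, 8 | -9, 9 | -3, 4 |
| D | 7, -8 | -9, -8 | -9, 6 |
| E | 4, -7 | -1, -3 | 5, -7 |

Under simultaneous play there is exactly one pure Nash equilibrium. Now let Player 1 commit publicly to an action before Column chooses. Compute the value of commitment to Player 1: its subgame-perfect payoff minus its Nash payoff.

Work backward from Column's decision.
- A: BR = c3, leader payoff 2.
- B: BR = c2, leader payoff -7.
- C: BR = c2, leader payoff -9.
- D: BR = c3, leader payoff -9.
- E: BR = c2, leader payoff -1.
Among 2, -7, -9, -9, -1, the best is 2 at A. Subgame-perfect outcome: (A, c3) with payoffs (2, 8).
Now find the simultaneous Nash equilibrium.
Player 1's best replies: c1→D; c2→E; c3→E.
Column's best replies: A→c3; B→c2; C→c2; D→c3; E→c2.
Only (E, c2) has each player best-responding; Nash payoffs (-1, -3).
Player 1's commitment gain: 2 − -1 = 3.

3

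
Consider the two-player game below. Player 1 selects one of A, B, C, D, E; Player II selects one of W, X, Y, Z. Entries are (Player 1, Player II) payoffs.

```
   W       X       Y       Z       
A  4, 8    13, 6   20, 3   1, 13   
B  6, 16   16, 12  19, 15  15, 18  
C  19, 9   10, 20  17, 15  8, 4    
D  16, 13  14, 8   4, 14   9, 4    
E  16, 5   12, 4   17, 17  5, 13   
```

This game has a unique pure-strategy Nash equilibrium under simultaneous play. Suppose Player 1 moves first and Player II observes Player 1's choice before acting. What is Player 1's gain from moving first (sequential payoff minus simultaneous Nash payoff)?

Player II best-responds to each possible Player 1 move:
- A → Player II plays Z (best of 8, 6, 3, 13); Player 1 gets 1.
- B → Player II plays Z (best of 16, 12, 15, 18); Player 1 gets 15.
- C → Player II plays X (best of 9, 20, 15, 4); Player 1 gets 10.
- D → Player II plays Y (best of 13, 8, 14, 4); Player 1 gets 4.
- E → Player II plays Y (best of 5, 4, 17, 13); Player 1 gets 17.
Among 1, 15, 10, 4, 17, the best is 17 at E. Subgame-perfect outcome: (E, Y) with payoffs (17, 17).
For the simultaneous game, intersect best replies.
Player 1's best replies: W→C; X→B; Y→A; Z→B.
Player II's best replies: A→Z; B→Z; C→X; D→Y; E→Y.
The unique mutual best reply is (B, Z), giving (15, 18).
Player 1's commitment gain: 17 − 15 = 2.

2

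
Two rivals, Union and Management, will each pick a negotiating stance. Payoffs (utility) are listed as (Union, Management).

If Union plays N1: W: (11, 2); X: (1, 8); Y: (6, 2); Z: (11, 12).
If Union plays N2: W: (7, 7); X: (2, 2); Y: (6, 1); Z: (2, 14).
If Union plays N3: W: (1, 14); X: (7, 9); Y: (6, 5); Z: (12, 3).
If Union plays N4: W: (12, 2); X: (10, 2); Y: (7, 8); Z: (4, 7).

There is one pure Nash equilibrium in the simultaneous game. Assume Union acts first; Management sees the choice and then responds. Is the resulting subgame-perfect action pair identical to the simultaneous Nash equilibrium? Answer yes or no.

no

Work backward from Management's decision.
- N1: Management compares 2, 8, 2, 12 and picks Z; Union would get 11.
- N2: Management compares 7, 2, 1, 14 and picks Z; Union would get 2.
- N3: Management compares 14, 9, 5, 3 and picks W; Union would get 1.
- N4: Management compares 2, 2, 8, 7 and picks Y; Union would get 7.
Among 11, 2, 1, 7, the best is 11 at N1. Subgame-perfect outcome: (N1, Z) with payoffs (11, 12).
Now find the simultaneous Nash equilibrium.
Union's best replies: W→N4; X→N4; Y→N4; Z→N3.
Management's best replies: N1→Z; N2→Z; N3→W; N4→Y.
Only (N4, Y) has each player best-responding; Nash payoffs (7, 8).
Sequential outcome (N1, Z) differs from the Nash profile (N4, Y).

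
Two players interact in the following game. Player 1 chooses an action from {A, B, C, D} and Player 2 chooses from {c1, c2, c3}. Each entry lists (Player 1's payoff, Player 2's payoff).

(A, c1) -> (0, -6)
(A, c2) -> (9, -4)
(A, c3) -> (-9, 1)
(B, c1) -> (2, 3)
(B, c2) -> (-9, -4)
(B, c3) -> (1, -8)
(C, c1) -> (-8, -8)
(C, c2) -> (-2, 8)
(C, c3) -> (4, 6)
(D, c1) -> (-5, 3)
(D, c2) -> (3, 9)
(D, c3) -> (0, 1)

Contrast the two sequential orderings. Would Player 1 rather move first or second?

If Player 1 leads: Player 2's best replies are A→c3, B→c1, C→c2, D→c2; Player 1's induced payoffs -9, 2, -2, 3; outcome (D, c2), payoffs (3, 9).
If Player 2 leads: Player 1's best replies are c1→B, c2→A, c3→C; Player 2's induced payoffs 3, -4, 6; outcome (C, c3), payoffs (4, 6).
Player 1 gets 3 moving first and 4 moving second, so Player 1 prefers to move second.

second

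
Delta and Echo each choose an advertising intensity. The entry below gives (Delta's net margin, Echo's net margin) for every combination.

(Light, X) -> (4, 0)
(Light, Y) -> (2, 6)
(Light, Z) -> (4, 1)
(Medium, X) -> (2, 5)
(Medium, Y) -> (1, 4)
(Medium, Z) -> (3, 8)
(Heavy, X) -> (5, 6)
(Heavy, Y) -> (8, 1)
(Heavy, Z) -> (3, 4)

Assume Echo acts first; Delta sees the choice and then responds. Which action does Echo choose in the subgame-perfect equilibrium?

X

Work backward from Delta's decision.
- X → Delta plays Heavy (best of 4, 2, 5); Echo gets 6.
- Y → Delta plays Heavy (best of 2, 1, 8); Echo gets 1.
- Z → Delta plays Light (best of 4, 3, 3); Echo gets 1.
Echo's induced payoffs are 6, 1, 1, so Echo commits to X. Subgame-perfect outcome: (Heavy, X) with payoffs (5, 6).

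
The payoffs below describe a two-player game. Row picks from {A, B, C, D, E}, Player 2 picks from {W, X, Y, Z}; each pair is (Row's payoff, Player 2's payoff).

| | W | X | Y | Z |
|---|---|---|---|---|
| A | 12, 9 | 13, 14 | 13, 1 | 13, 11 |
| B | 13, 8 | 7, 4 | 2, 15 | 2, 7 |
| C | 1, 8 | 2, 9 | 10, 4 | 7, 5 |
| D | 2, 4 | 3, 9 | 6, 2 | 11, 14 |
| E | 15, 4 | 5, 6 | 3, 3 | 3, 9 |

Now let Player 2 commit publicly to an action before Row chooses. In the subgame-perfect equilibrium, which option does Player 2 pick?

Row best-responds to each possible Player 2 move:
- W: Row compares 12, 13, 1, 2, 15 and picks E; Player 2 would get 4.
- X: Row compares 13, 7, 2, 3, 5 and picks A; Player 2 would get 14.
- Y: Row compares 13, 2, 10, 6, 3 and picks A; Player 2 would get 1.
- Z: Row compares 13, 2, 7, 11, 3 and picks A; Player 2 would get 11.
Among 4, 14, 1, 11, the best is 14 at X. Subgame-perfect outcome: (A, X) with payoffs (13, 14).

X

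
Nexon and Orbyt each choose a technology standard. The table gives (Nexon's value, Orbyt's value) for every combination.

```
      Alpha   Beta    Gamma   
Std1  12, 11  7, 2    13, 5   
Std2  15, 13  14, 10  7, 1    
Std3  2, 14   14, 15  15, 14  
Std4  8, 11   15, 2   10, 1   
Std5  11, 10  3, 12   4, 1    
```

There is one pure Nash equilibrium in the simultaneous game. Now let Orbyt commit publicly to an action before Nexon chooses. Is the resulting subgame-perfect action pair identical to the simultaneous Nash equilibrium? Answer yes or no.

Backward induction with Orbyt moving first.
- Alpha: BR = Std2, leader payoff 13.
- Beta: BR = Std4, leader payoff 2.
- Gamma: BR = Std3, leader payoff 14.
Orbyt's induced payoffs are 13, 2, 14, so Orbyt commits to Gamma. Subgame-perfect outcome: (Std3, Gamma) with payoffs (15, 14).
Under simultaneous play:
Nexon's best replies: Alpha→Std2; Beta→Std4; Gamma→Std3.
Orbyt's best replies: Std1→Alpha; Std2→Alpha; Std3→Beta; Std4→Alpha; Std5→Beta.
Only (Std2, Alpha) has each player best-responding; Nash payoffs (15, 13).
Sequential outcome (Std3, Gamma) differs from the Nash profile (Std2, Alpha).

no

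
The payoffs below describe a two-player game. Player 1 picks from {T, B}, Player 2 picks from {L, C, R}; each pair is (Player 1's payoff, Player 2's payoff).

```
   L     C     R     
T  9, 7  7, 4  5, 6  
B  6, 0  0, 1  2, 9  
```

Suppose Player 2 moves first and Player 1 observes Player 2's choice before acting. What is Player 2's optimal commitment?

Player 1 best-responds to each possible Player 2 move:
- L: Player 1 compares 9, 6 and picks T; Player 2 would get 7.
- C: Player 1 compares 7, 0 and picks T; Player 2 would get 4.
- R: Player 1 compares 5, 2 and picks T; Player 2 would get 6.
Maximizing over 7, 4, 6, Player 2 chooses L. Subgame-perfect outcome: (T, L) with payoffs (9, 7).

L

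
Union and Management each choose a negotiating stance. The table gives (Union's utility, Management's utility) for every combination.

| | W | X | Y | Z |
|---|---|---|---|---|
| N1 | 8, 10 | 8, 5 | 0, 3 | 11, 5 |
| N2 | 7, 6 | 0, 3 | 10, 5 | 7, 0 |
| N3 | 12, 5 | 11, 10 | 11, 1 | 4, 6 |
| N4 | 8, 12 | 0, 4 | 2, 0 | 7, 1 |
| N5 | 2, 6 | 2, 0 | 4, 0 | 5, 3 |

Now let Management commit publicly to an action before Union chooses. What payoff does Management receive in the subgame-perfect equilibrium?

Solve by backward induction (Management leads).
- W → Union plays N3 (best of 8, 7, 12, 8, 2); Management gets 5.
- X → Union plays N3 (best of 8, 0, 11, 0, 2); Management gets 10.
- Y → Union plays N3 (best of 0, 10, 11, 2, 4); Management gets 1.
- Z → Union plays N1 (best of 11, 7, 4, 7, 5); Management gets 5.
Maximizing over 5, 10, 1, 5, Management chooses X. Subgame-perfect outcome: (N3, X) with payoffs (11, 10).

10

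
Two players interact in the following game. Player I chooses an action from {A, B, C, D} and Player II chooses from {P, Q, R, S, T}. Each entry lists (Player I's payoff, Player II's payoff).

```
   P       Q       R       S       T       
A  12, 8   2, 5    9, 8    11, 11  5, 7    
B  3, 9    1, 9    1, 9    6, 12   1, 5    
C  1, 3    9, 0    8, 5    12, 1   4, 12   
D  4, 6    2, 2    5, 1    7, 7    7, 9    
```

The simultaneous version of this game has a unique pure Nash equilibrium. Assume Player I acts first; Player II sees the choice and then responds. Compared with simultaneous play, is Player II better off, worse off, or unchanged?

Solve by backward induction (Player I leads).
- A: BR = S, leader payoff 11.
- B: BR = S, leader payoff 6.
- C: BR = T, leader payoff 4.
- D: BR = T, leader payoff 7.
Maximizing over 11, 6, 4, 7, Player I chooses A. Subgame-perfect outcome: (A, S) with payoffs (11, 11).
For the simultaneous game, intersect best replies.
Player I's best replies: P→A; Q→C; R→A; S→C; T→D.
Player II's best replies: A→S; B→S; C→T; D→T.
The unique mutual best reply is (D, T), giving (7, 9).
Player II earns 11 sequentially versus 9 at the Nash outcome: better off.

better off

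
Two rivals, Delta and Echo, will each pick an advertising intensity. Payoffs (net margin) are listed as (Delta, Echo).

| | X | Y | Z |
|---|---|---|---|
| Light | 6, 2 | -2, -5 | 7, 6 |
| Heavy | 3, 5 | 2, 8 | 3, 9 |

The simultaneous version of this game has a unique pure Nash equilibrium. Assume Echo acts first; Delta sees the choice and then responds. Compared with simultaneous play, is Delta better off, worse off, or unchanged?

worse off

Work backward from Delta's decision.
- X: Delta compares 6, 3 and picks Light; Echo would get 2.
- Y: Delta compares -2, 2 and picks Heavy; Echo would get 8.
- Z: Delta compares 7, 3 and picks Light; Echo would get 6.
Maximizing over 2, 8, 6, Echo chooses Y. Subgame-perfect outcome: (Heavy, Y) with payoffs (2, 8).
Under simultaneous play:
Delta's best replies: X→Light; Y→Heavy; Z→Light.
Echo's best replies: Light→Z; Heavy→Z.
Only (Light, Z) has each player best-responding; Nash payoffs (7, 6).
Delta earns 2 sequentially versus 7 at the Nash outcome: worse off.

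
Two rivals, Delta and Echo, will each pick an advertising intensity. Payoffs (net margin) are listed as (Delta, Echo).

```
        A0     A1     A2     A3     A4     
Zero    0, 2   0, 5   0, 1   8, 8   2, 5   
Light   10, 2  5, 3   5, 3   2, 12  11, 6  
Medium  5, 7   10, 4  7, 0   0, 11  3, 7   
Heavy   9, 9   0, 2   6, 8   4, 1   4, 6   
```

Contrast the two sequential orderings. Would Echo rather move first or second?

If Delta leads: Echo's best replies are Zero→A3, Light→A3, Medium→A3, Heavy→A0; Delta's induced payoffs 8, 2, 0, 9; outcome (Heavy, A0), payoffs (9, 9).
If Echo leads: Delta's best replies are A0→Light, A1→Medium, A2→Medium, A3→Zero, A4→Light; Echo's induced payoffs 2, 4, 0, 8, 6; outcome (Zero, A3), payoffs (8, 8).
Echo gets 8 moving first and 9 moving second, so Echo prefers to move second.

second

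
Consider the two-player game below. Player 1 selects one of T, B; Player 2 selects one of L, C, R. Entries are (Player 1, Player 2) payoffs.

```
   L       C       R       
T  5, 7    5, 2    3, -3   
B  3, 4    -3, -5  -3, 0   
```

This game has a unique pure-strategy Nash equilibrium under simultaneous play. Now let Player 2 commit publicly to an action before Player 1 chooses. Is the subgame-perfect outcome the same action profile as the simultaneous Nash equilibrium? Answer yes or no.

yes

Work backward from Player 1's decision.
- L: Player 1 compares 5, 3 and picks T; Player 2 would get 7.
- C: Player 1 compares 5, -3 and picks T; Player 2 would get 2.
- R: Player 1 compares 3, -3 and picks T; Player 2 would get -3.
Player 2's induced payoffs are 7, 2, -3, so Player 2 commits to L. Subgame-perfect outcome: (T, L) with payoffs (5, 7).
Now find the simultaneous Nash equilibrium.
Player 1's best replies: L→T; C→T; R→T.
Player 2's best replies: T→L; B→L.
Only (T, L) has each player best-responding; Nash payoffs (5, 7).
Sequential outcome (T, L) coincides with the Nash profile (T, L).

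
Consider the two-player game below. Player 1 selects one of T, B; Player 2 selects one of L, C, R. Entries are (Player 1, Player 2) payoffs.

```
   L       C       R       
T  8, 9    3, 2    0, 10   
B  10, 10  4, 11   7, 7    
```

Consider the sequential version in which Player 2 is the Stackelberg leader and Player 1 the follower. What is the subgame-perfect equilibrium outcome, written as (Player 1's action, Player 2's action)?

Work backward from Player 1's decision.
- L: Player 1 compares 8, 10 and picks B; Player 2 would get 10.
- C: Player 1 compares 3, 4 and picks B; Player 2 would get 11.
- R: Player 1 compares 0, 7 and picks B; Player 2 would get 7.
Among 10, 11, 7, the best is 11 at C. Subgame-perfect outcome: (B, C) with payoffs (4, 11).

(B, C)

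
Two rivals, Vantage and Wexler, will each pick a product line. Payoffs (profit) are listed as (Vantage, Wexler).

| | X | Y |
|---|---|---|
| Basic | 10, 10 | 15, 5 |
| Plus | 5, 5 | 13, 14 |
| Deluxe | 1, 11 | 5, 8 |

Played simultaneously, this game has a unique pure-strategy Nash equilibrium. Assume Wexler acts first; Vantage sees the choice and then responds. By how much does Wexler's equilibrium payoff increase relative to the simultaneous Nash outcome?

0

Solve by backward induction (Wexler leads).
- X → Vantage plays Basic (best of 10, 5, 1); Wexler gets 10.
- Y → Vantage plays Basic (best of 15, 13, 5); Wexler gets 5.
Wexler's induced payoffs are 10, 5, so Wexler commits to X. Subgame-perfect outcome: (Basic, X) with payoffs (10, 10).
Now find the simultaneous Nash equilibrium.
Vantage's best replies: X→Basic; Y→Basic.
Wexler's best replies: Basic→X; Plus→Y; Deluxe→X.
Only (Basic, X) has each player best-responding; Nash payoffs (10, 10).
Wexler's commitment gain: 10 − 10 = 0.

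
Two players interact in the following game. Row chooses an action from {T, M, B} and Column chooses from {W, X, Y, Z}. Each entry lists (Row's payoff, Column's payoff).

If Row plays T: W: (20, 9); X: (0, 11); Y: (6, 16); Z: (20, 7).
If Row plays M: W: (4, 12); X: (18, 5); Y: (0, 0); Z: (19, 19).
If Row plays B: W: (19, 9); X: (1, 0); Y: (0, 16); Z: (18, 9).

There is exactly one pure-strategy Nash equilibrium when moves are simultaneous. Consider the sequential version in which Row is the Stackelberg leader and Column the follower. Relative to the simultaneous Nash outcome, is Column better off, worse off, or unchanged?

Column best-responds to each possible Row move:
- T: Column compares 9, 11, 16, 7 and picks Y; Row would get 6.
- M: Column compares 12, 5, 0, 19 and picks Z; Row would get 19.
- B: Column compares 9, 0, 16, 9 and picks Y; Row would get 0.
Row's induced payoffs are 6, 19, 0, so Row commits to M. Subgame-perfect outcome: (M, Z) with payoffs (19, 19).
For the simultaneous game, intersect best replies.
Row's best replies: W→T; X→M; Y→T; Z→T.
Column's best replies: T→Y; M→Z; B→Y.
Only (T, Y) has each player best-responding; Nash payoffs (6, 16).
Column earns 19 sequentially versus 16 at the Nash outcome: better off.

better off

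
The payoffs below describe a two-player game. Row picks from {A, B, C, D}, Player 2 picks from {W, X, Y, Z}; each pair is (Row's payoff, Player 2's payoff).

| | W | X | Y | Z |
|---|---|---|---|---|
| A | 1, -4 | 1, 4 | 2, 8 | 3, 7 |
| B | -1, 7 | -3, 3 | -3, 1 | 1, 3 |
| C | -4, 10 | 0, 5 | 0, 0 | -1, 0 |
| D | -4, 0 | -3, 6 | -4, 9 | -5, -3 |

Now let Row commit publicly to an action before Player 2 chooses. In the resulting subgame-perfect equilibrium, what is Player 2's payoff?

Work backward from Player 2's decision.
- A → Player 2 plays Y (best of -4, 4, 8, 7); Row gets 2.
- B → Player 2 plays W (best of 7, 3, 1, 3); Row gets -1.
- C → Player 2 plays W (best of 10, 5, 0, 0); Row gets -4.
- D → Player 2 plays Y (best of 0, 6, 9, -3); Row gets -4.
Maximizing over 2, -1, -4, -4, Row chooses A. Subgame-perfect outcome: (A, Y) with payoffs (2, 8).

8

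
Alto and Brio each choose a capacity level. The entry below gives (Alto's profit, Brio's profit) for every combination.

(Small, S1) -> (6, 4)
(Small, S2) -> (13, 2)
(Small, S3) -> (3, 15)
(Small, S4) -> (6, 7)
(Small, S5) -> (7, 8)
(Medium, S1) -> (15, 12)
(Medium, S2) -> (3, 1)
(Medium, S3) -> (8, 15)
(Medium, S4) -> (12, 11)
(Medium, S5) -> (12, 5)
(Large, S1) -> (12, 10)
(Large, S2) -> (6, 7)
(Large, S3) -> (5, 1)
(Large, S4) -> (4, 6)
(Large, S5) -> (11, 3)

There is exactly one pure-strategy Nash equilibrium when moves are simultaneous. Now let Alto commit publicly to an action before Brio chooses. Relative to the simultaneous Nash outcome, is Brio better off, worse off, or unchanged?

worse off

Solve by backward induction (Alto leads).
- Small: Brio compares 4, 2, 15, 7, 8 and picks S3; Alto would get 3.
- Medium: Brio compares 12, 1, 15, 11, 5 and picks S3; Alto would get 8.
- Large: Brio compares 10, 7, 1, 6, 3 and picks S1; Alto would get 12.
Alto's induced payoffs are 3, 8, 12, so Alto commits to Large. Subgame-perfect outcome: (Large, S1) with payoffs (12, 10).
For the simultaneous game, intersect best replies.
Alto's best replies: S1→Medium; S2→Small; S3→Medium; S4→Medium; S5→Medium.
Brio's best replies: Small→S3; Medium→S3; Large→S1.
The unique mutual best reply is (Medium, S3), giving (8, 15).
Brio earns 10 sequentially versus 15 at the Nash outcome: worse off.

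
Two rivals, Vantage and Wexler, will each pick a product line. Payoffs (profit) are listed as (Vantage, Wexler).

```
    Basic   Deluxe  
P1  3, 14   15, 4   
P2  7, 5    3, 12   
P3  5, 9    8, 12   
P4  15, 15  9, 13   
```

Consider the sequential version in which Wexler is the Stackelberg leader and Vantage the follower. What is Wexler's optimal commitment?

Solve by backward induction (Wexler leads).
- Basic: Vantage compares 3, 7, 5, 15 and picks P4; Wexler would get 15.
- Deluxe: Vantage compares 15, 3, 8, 9 and picks P1; Wexler would get 4.
Among 15, 4, the best is 15 at Basic. Subgame-perfect outcome: (P4, Basic) with payoffs (15, 15).

Basic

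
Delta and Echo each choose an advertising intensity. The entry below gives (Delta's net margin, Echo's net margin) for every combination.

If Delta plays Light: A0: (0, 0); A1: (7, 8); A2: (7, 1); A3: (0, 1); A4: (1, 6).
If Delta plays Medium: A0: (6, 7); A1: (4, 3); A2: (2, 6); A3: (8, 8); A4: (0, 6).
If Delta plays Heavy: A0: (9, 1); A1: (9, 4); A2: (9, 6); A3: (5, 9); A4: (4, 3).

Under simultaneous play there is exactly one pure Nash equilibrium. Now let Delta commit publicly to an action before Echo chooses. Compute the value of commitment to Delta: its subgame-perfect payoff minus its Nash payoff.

0

Work backward from Echo's decision.
- Light: BR = A1, leader payoff 7.
- Medium: BR = A3, leader payoff 8.
- Heavy: BR = A3, leader payoff 5.
Delta's induced payoffs are 7, 8, 5, so Delta commits to Medium. Subgame-perfect outcome: (Medium, A3) with payoffs (8, 8).
Now find the simultaneous Nash equilibrium.
Delta's best replies: A0→Heavy; A1→Heavy; A2→Heavy; A3→Medium; A4→Heavy.
Echo's best replies: Light→A1; Medium→A3; Heavy→A3.
The unique mutual best reply is (Medium, A3), giving (8, 8).
Delta's commitment gain: 8 − 8 = 0.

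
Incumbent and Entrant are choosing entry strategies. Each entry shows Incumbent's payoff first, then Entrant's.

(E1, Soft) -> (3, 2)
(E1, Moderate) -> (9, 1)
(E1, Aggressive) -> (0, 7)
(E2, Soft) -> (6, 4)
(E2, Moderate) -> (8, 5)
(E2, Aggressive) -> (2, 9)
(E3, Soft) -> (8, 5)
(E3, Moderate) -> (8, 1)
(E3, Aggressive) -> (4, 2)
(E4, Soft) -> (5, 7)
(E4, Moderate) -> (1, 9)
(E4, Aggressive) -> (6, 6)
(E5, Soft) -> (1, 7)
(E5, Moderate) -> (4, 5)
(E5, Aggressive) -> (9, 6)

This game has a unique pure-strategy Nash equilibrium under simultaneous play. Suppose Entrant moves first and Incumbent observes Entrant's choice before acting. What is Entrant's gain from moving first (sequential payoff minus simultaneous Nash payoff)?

1

Work backward from Incumbent's decision.
- Soft → Incumbent plays E3 (best of 3, 6, 8, 5, 1); Entrant gets 5.
- Moderate → Incumbent plays E1 (best of 9, 8, 8, 1, 4); Entrant gets 1.
- Aggressive → Incumbent plays E5 (best of 0, 2, 4, 6, 9); Entrant gets 6.
Among 5, 1, 6, the best is 6 at Aggressive. Subgame-perfect outcome: (E5, Aggressive) with payoffs (9, 6).
Now find the simultaneous Nash equilibrium.
Incumbent's best replies: Soft→E3; Moderate→E1; Aggressive→E5.
Entrant's best replies: E1→Aggressive; E2→Aggressive; E3→Soft; E4→Moderate; E5→Soft.
The unique mutual best reply is (E3, Soft), giving (8, 5).
Entrant's commitment gain: 6 − 5 = 1.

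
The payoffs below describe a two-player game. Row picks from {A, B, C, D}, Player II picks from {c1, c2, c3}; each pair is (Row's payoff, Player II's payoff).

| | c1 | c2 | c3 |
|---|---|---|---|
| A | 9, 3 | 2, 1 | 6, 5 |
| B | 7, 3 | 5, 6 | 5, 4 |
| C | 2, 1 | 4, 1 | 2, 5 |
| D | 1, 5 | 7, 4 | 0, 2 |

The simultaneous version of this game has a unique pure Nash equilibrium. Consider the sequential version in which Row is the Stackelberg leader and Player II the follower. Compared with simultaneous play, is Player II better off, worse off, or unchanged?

unchanged

Backward induction with Row moving first.
- A → Player II plays c3 (best of 3, 1, 5); Row gets 6.
- B → Player II plays c2 (best of 3, 6, 4); Row gets 5.
- C → Player II plays c3 (best of 1, 1, 5); Row gets 2.
- D → Player II plays c1 (best of 5, 4, 2); Row gets 1.
Row's induced payoffs are 6, 5, 2, 1, so Row commits to A. Subgame-perfect outcome: (A, c3) with payoffs (6, 5).
Under simultaneous play:
Row's best replies: c1→A; c2→D; c3→A.
Player II's best replies: A→c3; B→c2; C→c3; D→c1.
The unique mutual best reply is (A, c3), giving (6, 5).
Player II earns 5 sequentially versus 5 at the Nash outcome: unchanged.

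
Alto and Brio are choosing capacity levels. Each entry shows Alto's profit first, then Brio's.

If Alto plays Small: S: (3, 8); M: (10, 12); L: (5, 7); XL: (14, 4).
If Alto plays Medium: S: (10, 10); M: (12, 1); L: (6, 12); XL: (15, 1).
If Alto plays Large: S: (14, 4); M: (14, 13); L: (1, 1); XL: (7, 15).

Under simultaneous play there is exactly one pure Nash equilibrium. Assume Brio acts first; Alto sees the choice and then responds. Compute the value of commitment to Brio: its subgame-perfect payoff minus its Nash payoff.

1

Work backward from Alto's decision.
- S: BR = Large, leader payoff 4.
- M: BR = Large, leader payoff 13.
- L: BR = Medium, leader payoff 12.
- XL: BR = Medium, leader payoff 1.
Maximizing over 4, 13, 12, 1, Brio chooses M. Subgame-perfect outcome: (Large, M) with payoffs (14, 13).
Now find the simultaneous Nash equilibrium.
Alto's best replies: S→Large; M→Large; L→Medium; XL→Medium.
Brio's best replies: Small→M; Medium→L; Large→XL.
Only (Medium, L) has each player best-responding; Nash payoffs (6, 12).
Brio's commitment gain: 13 − 12 = 1.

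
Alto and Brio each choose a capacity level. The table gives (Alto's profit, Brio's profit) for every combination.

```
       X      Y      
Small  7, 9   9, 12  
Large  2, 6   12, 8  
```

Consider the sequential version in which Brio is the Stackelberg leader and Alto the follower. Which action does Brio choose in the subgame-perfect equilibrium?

Solve by backward induction (Brio leads).
- X: Alto compares 7, 2 and picks Small; Brio would get 9.
- Y: Alto compares 9, 12 and picks Large; Brio would get 8.
Maximizing over 9, 8, Brio chooses X. Subgame-perfect outcome: (Small, X) with payoffs (7, 9).

X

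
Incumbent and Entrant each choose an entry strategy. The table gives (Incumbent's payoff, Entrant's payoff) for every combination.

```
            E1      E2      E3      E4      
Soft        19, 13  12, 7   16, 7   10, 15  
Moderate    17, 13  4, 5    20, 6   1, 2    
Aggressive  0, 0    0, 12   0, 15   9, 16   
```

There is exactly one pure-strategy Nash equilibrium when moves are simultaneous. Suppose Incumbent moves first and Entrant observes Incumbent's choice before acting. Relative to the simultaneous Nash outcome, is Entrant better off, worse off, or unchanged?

Entrant best-responds to each possible Incumbent move:
- Soft → Entrant plays E4 (best of 13, 7, 7, 15); Incumbent gets 10.
- Moderate → Entrant plays E1 (best of 13, 5, 6, 2); Incumbent gets 17.
- Aggressive → Entrant plays E4 (best of 0, 12, 15, 16); Incumbent gets 9.
Maximizing over 10, 17, 9, Incumbent chooses Moderate. Subgame-perfect outcome: (Moderate, E1) with payoffs (17, 13).
Under simultaneous play:
Incumbent's best replies: E1→Soft; E2→Soft; E3→Moderate; E4→Soft.
Entrant's best replies: Soft→E4; Moderate→E1; Aggressive→E4.
The unique mutual best reply is (Soft, E4), giving (10, 15).
Entrant earns 13 sequentially versus 15 at the Nash outcome: worse off.

worse off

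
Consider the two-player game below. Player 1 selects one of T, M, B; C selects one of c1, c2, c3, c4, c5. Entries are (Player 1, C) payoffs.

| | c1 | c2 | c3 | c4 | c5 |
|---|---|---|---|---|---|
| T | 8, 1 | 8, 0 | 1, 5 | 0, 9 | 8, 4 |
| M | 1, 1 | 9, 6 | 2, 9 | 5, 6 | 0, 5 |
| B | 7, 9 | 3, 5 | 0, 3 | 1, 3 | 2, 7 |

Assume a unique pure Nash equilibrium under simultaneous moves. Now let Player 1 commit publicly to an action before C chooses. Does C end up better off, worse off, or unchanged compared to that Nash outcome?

Work backward from C's decision.
- T → C plays c4 (best of 1, 0, 5, 9, 4); Player 1 gets 0.
- M → C plays c3 (best of 1, 6, 9, 6, 5); Player 1 gets 2.
- B → C plays c1 (best of 9, 5, 3, 3, 7); Player 1 gets 7.
Maximizing over 0, 2, 7, Player 1 chooses B. Subgame-perfect outcome: (B, c1) with payoffs (7, 9).
Under simultaneous play:
Player 1's best replies: c1→T; c2→M; c3→M; c4→M; c5→T.
C's best replies: T→c4; M→c3; B→c1.
The unique mutual best reply is (M, c3), giving (2, 9).
C earns 9 sequentially versus 9 at the Nash outcome: unchanged.

unchanged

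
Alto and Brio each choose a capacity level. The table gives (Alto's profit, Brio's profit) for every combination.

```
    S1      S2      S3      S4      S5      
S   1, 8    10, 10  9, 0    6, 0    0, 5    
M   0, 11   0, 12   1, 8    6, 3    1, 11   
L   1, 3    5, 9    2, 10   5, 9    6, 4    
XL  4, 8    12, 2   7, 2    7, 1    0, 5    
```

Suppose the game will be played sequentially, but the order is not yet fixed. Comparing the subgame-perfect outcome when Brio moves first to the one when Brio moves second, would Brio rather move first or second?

If Alto leads: Brio's best replies are S→S2, M→S2, L→S3, XL→S1; Alto's induced payoffs 10, 0, 2, 4; outcome (S, S2), payoffs (10, 10).
If Brio leads: Alto's best replies are S1→XL, S2→XL, S3→S, S4→XL, S5→L; Brio's induced payoffs 8, 2, 0, 1, 4; outcome (XL, S1), payoffs (4, 8).
Brio gets 8 moving first and 10 moving second, so Brio prefers to move second.

second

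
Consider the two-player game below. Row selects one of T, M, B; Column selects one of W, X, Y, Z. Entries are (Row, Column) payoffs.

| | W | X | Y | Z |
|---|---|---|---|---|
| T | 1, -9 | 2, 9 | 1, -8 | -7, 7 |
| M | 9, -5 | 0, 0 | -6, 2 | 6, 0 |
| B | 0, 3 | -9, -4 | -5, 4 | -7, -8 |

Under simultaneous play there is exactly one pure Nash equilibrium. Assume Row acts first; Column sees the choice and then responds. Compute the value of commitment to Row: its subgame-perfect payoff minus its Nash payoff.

Backward induction with Row moving first.
- T: Column compares -9, 9, -8, 7 and picks X; Row would get 2.
- M: Column compares -5, 0, 2, 0 and picks Y; Row would get -6.
- B: Column compares 3, -4, 4, -8 and picks Y; Row would get -5.
Among 2, -6, -5, the best is 2 at T. Subgame-perfect outcome: (T, X) with payoffs (2, 9).
Under simultaneous play:
Row's best replies: W→M; X→T; Y→T; Z→M.
Column's best replies: T→X; M→Y; B→Y.
Only (T, X) has each player best-responding; Nash payoffs (2, 9).
Row's commitment gain: 2 − 2 = 0.

0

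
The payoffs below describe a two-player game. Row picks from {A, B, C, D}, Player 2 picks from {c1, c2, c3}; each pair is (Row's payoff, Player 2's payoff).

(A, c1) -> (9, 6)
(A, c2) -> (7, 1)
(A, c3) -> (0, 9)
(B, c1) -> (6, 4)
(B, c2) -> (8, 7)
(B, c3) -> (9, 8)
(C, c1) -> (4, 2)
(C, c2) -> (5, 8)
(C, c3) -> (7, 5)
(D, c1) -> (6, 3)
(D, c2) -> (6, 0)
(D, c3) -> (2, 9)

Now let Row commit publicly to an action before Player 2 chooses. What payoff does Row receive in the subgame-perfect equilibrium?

9

Backward induction with Row moving first.
- A: Player 2 compares 6, 1, 9 and picks c3; Row would get 0.
- B: Player 2 compares 4, 7, 8 and picks c3; Row would get 9.
- C: Player 2 compares 2, 8, 5 and picks c2; Row would get 5.
- D: Player 2 compares 3, 0, 9 and picks c3; Row would get 2.
Among 0, 9, 5, 2, the best is 9 at B. Subgame-perfect outcome: (B, c3) with payoffs (9, 8).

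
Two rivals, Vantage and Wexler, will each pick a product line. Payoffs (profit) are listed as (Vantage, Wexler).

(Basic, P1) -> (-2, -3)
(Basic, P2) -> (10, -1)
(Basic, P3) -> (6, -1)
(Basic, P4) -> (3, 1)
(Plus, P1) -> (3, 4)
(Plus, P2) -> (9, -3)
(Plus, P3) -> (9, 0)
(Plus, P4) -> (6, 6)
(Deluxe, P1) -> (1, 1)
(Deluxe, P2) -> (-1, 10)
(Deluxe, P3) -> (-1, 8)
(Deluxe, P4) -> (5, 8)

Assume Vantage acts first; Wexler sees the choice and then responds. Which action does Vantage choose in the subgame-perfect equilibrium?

Plus

Backward induction with Vantage moving first.
- Basic → Wexler plays P4 (best of -3, -1, -1, 1); Vantage gets 3.
- Plus → Wexler plays P4 (best of 4, -3, 0, 6); Vantage gets 6.
- Deluxe → Wexler plays P2 (best of 1, 10, 8, 8); Vantage gets -1.
Vantage's induced payoffs are 3, 6, -1, so Vantage commits to Plus. Subgame-perfect outcome: (Plus, P4) with payoffs (6, 6).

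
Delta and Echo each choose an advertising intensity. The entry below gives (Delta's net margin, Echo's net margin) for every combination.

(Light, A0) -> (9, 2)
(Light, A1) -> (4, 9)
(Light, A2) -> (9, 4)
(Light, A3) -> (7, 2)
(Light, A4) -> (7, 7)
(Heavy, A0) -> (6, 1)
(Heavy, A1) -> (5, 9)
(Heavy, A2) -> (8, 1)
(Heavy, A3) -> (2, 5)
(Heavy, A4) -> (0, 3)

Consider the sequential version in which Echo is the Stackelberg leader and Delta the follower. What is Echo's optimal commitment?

Work backward from Delta's decision.
- A0: BR = Light, leader payoff 2.
- A1: BR = Heavy, leader payoff 9.
- A2: BR = Light, leader payoff 4.
- A3: BR = Light, leader payoff 2.
- A4: BR = Light, leader payoff 7.
Maximizing over 2, 9, 4, 2, 7, Echo chooses A1. Subgame-perfect outcome: (Heavy, A1) with payoffs (5, 9).

A1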